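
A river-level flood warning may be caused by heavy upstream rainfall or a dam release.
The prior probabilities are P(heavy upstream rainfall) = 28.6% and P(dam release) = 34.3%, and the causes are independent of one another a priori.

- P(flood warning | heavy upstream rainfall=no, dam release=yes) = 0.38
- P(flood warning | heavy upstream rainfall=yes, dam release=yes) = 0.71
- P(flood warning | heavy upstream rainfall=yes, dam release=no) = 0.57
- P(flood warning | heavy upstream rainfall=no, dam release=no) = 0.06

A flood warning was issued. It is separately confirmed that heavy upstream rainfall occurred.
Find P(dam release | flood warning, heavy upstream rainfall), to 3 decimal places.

Sum P(flood warning|·) weighted by the priors over both values of dam release:
  P(flood warning | heavy upstream rainfall) = 0.57·0.657 + 0.71·0.343
        = 0.374490 + 0.243530 = 0.618020
The terms with dam release present sum to 0.243530, so
  P(dam release | flood warning, heavy upstream rainfall) = 0.243530 / 0.618020 ≈ 0.394

P(dam release | flood warning, heavy upstream rainfall) ≈ 0.394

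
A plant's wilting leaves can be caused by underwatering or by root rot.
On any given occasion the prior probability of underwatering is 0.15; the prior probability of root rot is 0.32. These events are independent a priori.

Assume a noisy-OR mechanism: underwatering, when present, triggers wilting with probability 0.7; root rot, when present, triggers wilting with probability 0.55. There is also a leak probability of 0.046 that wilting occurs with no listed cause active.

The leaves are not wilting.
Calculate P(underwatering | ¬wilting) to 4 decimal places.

Under noisy-OR, P(wilting | causes) = 1 − (1−0.046)·∏(1−qᵢ) over the active causes.
By total probability over the 4 (underwatering, root rot) configurations:
  P(¬wilting) = 0.954*0.85*0.68 + 0.4293*0.85*0.32 + 0.2862*0.15*0.68 + 0.12879*0.15*0.32
        = 0.551412 + 0.116770 + 0.029192 + 0.006182 = 0.703556
Configurations with underwatering contribute 0.035374, so
  P(underwatering | ¬wilting) = 0.035374 / 0.703556 ≈ 0.0503

P(underwatering | ¬wilting) ≈ 0.0503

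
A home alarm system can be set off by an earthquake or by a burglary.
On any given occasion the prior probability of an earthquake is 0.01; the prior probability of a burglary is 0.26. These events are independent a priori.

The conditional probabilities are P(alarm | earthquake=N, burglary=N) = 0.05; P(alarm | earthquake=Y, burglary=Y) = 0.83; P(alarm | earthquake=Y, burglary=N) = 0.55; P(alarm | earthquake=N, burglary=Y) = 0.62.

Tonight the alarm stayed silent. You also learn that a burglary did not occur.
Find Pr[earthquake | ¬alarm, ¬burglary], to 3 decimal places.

P(¬alarm | ¬burglary) = 0.95*0.99 + 0.45*0.01 = 0.940500 + 0.004500 = 0.945000
The earthquake-present share is 0.45*0.01 = 0.004500.
Hence the posterior is 0.004500/0.945000 ≈ 0.005.

Pr[earthquake | ¬alarm, ¬burglary] ≈ 0.005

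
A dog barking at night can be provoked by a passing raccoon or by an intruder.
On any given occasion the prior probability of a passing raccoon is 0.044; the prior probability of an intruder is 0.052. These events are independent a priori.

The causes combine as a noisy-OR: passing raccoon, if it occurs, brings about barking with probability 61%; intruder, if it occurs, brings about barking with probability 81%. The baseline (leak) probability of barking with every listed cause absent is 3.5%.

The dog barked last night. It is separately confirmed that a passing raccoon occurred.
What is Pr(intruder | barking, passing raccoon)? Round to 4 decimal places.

Pr(intruder | barking, passing raccoon) ≈ 0.0755

Under noisy-OR, P(barking | causes) = 1 − (1−0.035)·∏(1−qᵢ) over the active causes.
P(barking | passing raccoon) = 0.62365*0.948 + 0.928493*0.052 = 0.591220 + 0.048282 = 0.639502
The intruder-present share is 0.928493*0.052 = 0.048282.
So P(intruder | barking, passing raccoon) = 0.048282/0.639502 ≈ 0.0755.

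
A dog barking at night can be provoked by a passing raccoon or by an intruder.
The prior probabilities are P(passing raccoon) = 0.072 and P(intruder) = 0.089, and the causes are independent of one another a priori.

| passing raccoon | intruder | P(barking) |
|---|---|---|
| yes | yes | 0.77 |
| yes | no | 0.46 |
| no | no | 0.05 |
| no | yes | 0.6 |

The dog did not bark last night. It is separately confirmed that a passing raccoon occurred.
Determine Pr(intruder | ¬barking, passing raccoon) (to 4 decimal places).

Pr(intruder | ¬barking, passing raccoon) ≈ 0.0399

P(¬barking | passing raccoon) = 0.54*0.911 + 0.23*0.089 = 0.491940 + 0.020470 = 0.512410
The intruder-present share is 0.23*0.089 = 0.020470.
So P(intruder | ¬barking, passing raccoon) = 0.020470/0.512410 ≈ 0.0399.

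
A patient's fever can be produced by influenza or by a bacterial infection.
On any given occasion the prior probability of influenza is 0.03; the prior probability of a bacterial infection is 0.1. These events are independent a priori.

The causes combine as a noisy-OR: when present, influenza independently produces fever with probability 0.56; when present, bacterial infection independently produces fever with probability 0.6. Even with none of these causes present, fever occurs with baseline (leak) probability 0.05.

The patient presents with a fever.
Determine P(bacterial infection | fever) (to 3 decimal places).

Under noisy-OR, P(fever | causes) = 1 − (1−0.05)·∏(1−qᵢ) over the active causes.
Sum P(fever|·) weighted by the priors over the 4 (influenza, bacterial infection) configurations:
  P(fever) = 0.05·0.97·0.9 + 0.62·0.97·0.1 + 0.582·0.03·0.9 + 0.8328·0.03·0.1
        = 0.043650 + 0.060140 + 0.015714 + 0.002498 = 0.122002
Keeping only the bacterial infection-present terms gives 0.062638, so
  P(bacterial infection | fever) = 0.062638 / 0.122002 ≈ 0.513

P(bacterial infection | fever) ≈ 0.513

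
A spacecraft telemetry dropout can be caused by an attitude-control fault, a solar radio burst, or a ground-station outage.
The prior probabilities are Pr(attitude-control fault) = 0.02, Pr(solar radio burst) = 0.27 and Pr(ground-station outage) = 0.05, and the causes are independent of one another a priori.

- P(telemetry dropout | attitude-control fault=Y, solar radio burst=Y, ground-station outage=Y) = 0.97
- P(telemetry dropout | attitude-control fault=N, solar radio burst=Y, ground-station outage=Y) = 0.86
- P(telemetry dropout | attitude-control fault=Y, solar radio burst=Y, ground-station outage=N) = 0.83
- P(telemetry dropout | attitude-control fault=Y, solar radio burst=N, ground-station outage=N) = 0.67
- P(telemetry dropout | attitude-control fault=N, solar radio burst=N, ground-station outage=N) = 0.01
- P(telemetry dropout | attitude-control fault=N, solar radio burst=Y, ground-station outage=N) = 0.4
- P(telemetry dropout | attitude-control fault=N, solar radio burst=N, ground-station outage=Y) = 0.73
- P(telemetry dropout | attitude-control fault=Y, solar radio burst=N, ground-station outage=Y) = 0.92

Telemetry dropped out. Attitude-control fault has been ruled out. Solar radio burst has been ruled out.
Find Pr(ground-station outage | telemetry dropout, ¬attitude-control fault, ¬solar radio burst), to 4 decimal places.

Pr(ground-station outage | telemetry dropout, ¬attitude-control fault, ¬solar radio burst) ≈ 0.7935

Numerator (weight on configurations with ground-station outage): 0.73·0.05 = 0.036500
The normalizing constant is 0.01·0.95 + 0.73·0.05 = 0.046000
P(ground-station outage | telemetry dropout, ¬attitude-control fault, ¬solar radio burst) = 0.036500/0.046000 ≈ 0.7935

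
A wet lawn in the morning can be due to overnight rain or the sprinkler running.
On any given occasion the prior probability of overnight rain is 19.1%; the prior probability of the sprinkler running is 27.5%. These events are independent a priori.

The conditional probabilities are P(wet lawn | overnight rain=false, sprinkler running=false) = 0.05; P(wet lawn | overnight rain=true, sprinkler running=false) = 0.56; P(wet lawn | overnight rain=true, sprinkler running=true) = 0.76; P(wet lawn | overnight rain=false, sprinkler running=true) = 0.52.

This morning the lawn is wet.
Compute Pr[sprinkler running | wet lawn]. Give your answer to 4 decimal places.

Pr[sprinkler running | wet lawn] ≈ 0.5928

P(wet lawn) = 0.05×0.809×0.725 + 0.52×0.809×0.275 + 0.56×0.191×0.725 + 0.76×0.191×0.275 = 0.029326 + 0.115687 + 0.077546 + 0.039919 = 0.262478
The sprinkler running-present share is 0.115687 + 0.039919 = 0.155606.
Hence the posterior is 0.155606/0.262478 ≈ 0.5928.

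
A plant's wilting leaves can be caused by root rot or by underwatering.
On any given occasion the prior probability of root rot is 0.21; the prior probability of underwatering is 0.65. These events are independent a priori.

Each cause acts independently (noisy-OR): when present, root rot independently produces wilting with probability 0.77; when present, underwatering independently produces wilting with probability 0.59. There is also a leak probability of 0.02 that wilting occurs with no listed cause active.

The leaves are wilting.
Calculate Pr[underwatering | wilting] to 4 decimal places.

Under noisy-OR, P(wilting | causes) = 1 − (1−0.02)·∏(1−qᵢ) over the active causes.
For the numerator, keep only underwatering=true terms: 0.307176 + 0.123885 = 0.431061
Normalizer over all consistent configurations: 0.02·0.79·0.35 + 0.5982·0.79·0.65 + 0.7746·0.21·0.35 + 0.907586·0.21·0.65 = 0.493524
P(underwatering | wilting) = 0.431061/0.493524 ≈ 0.8734

Pr[underwatering | wilting] ≈ 0.8734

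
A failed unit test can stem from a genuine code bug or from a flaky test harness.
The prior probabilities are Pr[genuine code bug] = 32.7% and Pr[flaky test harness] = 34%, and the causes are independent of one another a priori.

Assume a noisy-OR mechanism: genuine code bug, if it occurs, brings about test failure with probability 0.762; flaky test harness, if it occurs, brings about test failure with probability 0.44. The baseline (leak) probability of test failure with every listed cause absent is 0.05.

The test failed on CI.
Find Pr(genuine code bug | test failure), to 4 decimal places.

Under noisy-OR, P(test failure | causes) = 1 − (1−0.05)·∏(1−qᵢ) over the active causes.
Numerator (weight on configurations with genuine code bug): 0.167023 + 0.097103 = 0.264126
Denominator P(test failure): 0.05*0.673*0.66 + 0.468*0.673*0.34 + 0.7739*0.327*0.66 + 0.873384*0.327*0.34 = 0.393423
Posterior = 0.264126 / 0.393423 ≈ 0.6714

Pr(genuine code bug | test failure) ≈ 0.6714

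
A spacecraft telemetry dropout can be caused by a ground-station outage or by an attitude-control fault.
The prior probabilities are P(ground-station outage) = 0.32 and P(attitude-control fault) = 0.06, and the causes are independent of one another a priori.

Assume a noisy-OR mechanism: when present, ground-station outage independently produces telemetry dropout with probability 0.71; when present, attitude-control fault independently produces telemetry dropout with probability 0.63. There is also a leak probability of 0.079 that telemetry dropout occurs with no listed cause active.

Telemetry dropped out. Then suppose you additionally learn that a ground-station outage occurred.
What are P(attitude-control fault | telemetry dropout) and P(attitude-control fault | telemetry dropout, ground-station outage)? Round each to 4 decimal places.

Under noisy-OR, P(telemetry dropout | causes) = 1 − (1−0.079)·∏(1−qᵢ) over the active causes.
For the numerator, keep only attitude-control fault=true terms: 0.026897 + 0.017303 = 0.044200
The normalizing constant is 0.079×0.68×0.94 + 0.65923×0.68×0.06 + 0.73291×0.32×0.94 + 0.901177×0.32×0.06 = 0.315156
Posterior = 0.044200 / 0.315156 ≈ 0.1402

Now condition on the additional information:
P(telemetry dropout | ground-station outage) = 0.73291×0.94 + 0.901177×0.06 = 0.688935 + 0.054071 = 0.743006
Restricting to configurations with attitude-control fault present: 0.901177×0.06 = 0.054071.
P(attitude-control fault | telemetry dropout, ground-station outage) = 0.054071 / 0.743006 ≈ 0.0728
The drop from 0.1402 to 0.0728 is the explaining-away (discounting) effect.

P(attitude-control fault | telemetry dropout) ≈ 0.1402; P(attitude-control fault | telemetry dropout, ground-station outage) ≈ 0.0728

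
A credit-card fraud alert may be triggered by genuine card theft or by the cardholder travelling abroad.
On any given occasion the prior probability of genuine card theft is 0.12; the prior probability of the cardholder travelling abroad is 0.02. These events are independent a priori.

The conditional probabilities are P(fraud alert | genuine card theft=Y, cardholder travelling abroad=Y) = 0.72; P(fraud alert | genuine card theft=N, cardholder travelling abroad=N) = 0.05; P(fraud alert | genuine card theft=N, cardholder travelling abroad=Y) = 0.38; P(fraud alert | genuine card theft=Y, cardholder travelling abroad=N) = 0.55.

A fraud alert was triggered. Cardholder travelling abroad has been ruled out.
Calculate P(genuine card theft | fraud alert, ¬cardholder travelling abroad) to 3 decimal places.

P(genuine card theft | fraud alert, ¬cardholder travelling abroad) ≈ 0.600

Sum P(fraud alert|·) weighted by the priors over both values of genuine card theft:
  P(fraud alert | ¬cardholder travelling abroad) = 0.05*0.88 + 0.55*0.12
        = 0.044000 + 0.066000 = 0.110000
Keeping only the genuine card theft-present terms gives 0.066000, so
  P(genuine card theft | fraud alert, ¬cardholder travelling abroad) = 0.066000 / 0.110000 ≈ 0.600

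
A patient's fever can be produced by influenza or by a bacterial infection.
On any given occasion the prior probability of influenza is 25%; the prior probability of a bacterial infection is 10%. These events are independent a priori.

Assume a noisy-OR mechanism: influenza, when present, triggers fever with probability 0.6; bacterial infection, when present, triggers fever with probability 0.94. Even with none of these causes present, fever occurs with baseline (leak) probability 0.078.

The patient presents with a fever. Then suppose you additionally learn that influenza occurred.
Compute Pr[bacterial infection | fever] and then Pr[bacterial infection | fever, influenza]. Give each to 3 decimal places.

Under noisy-OR, P(fever | causes) = 1 − (1−0.078)·∏(1−qᵢ) over the active causes.
Enumerate the 4 (influenza, bacterial infection) configurations and weight by the priors:
  P(fever) = 0.078·0.75·0.9 + 0.94468·0.75·0.1 + 0.6312·0.25·0.9 + 0.977872·0.25·0.1
        = 0.052650 + 0.070851 + 0.142020 + 0.024447 = 0.289968
The terms with bacterial infection present sum to 0.095298, so
  P(bacterial infection | fever) = 0.095298 / 0.289968 ≈ 0.329

Now also conditioning on influenza=true:
P(fever | influenza) = 0.6312×0.9 + 0.977872×0.1 = 0.568080 + 0.097787 = 0.665867
Restricting to configurations with bacterial infection present: 0.977872×0.1 = 0.097787.
Hence the posterior is 0.097787/0.665867 ≈ 0.147.

Pr[bacterial infection | fever] ≈ 0.329; Pr[bacterial infection | fever, influenza] ≈ 0.147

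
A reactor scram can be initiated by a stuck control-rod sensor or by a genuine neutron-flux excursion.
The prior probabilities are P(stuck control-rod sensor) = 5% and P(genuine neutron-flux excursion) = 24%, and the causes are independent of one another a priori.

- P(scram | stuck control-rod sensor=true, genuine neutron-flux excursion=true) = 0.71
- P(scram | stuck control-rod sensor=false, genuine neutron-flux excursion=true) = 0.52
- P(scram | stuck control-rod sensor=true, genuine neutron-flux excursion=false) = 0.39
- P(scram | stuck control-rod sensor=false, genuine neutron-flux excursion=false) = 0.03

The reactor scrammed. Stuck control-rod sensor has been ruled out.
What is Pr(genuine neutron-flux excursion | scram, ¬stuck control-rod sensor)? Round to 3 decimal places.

P(scram | ¬stuck control-rod sensor) = 0.03×0.76 + 0.52×0.24 = 0.022800 + 0.124800 = 0.147600
Of this, 0.124800 comes from 0.52×0.24 (the genuine neutron-flux excursion=true cases).
So P(genuine neutron-flux excursion | scram, ¬stuck control-rod sensor) = 0.124800/0.147600 ≈ 0.846.

Pr(genuine neutron-flux excursion | scram, ¬stuck control-rod sensor) ≈ 0.846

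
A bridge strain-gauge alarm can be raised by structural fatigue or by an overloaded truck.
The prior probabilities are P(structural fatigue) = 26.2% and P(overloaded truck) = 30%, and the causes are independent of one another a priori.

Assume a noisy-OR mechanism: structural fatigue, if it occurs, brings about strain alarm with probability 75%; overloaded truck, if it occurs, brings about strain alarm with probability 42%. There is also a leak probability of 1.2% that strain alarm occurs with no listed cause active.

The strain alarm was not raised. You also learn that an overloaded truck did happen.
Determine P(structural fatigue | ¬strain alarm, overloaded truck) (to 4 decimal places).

Under noisy-OR, P(strain alarm | causes) = 1 − (1−0.012)·∏(1−qᵢ) over the active causes.
By total probability over both values of structural fatigue:
  P(¬strain alarm | overloaded truck) = 0.57304·0.738 + 0.14326·0.262
        = 0.422904 + 0.037534 = 0.460438
Keeping only the structural fatigue-present terms gives 0.037534, so
  P(structural fatigue | ¬strain alarm, overloaded truck) = 0.037534 / 0.460438 ≈ 0.0815

P(structural fatigue | ¬strain alarm, overloaded truck) ≈ 0.0815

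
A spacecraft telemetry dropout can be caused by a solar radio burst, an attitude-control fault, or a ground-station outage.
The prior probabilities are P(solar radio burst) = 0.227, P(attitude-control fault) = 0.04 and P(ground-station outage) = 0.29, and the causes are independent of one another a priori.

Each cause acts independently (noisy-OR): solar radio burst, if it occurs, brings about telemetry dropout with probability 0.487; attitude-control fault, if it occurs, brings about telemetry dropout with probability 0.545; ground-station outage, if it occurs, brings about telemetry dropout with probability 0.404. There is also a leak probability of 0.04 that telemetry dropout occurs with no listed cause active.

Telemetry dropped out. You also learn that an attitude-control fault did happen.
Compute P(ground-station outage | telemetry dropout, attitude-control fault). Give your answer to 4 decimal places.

P(ground-station outage | telemetry dropout, attitude-control fault) ≈ 0.3392

Under noisy-OR, P(telemetry dropout | causes) = 1 − (1−0.04)·∏(1−qᵢ) over the active causes.
P(telemetry dropout | attitude-control fault) = 0.5632·0.773·0.71 + 0.739667·0.773·0.29 + 0.775922·0.227·0.71 + 0.866449·0.227·0.29 = 0.309101 + 0.165811 + 0.125055 + 0.057038 = 0.657005
Of this, 0.222849 comes from 0.165811 + 0.057038 (the ground-station outage=true cases).
Hence the posterior is 0.222849/0.657005 ≈ 0.3392.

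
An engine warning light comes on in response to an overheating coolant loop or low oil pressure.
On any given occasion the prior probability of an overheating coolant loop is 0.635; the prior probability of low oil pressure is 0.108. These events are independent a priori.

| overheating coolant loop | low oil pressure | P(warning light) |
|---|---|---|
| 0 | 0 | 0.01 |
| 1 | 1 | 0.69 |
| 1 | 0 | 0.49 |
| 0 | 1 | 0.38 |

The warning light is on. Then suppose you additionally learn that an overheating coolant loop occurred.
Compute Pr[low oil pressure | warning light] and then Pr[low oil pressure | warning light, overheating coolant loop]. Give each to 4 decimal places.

By total probability over the 4 (overheating coolant loop, low oil pressure) configurations:
  P(warning light) = 0.01×0.365×0.892 + 0.38×0.365×0.108 + 0.49×0.635×0.892 + 0.69×0.635×0.108
        = 0.003256 + 0.014980 + 0.277546 + 0.047320 = 0.343102
Configurations with low oil pressure contribute 0.062300, so
  P(low oil pressure | warning light) = 0.062300 / 0.343102 ≈ 0.1816

Now condition on the additional information:
Sum P(warning light|·) weighted by the priors over both values of low oil pressure:
  P(warning light | overheating coolant loop) = 0.49*0.892 + 0.69*0.108
        = 0.437080 + 0.074520 = 0.511600
Configurations with low oil pressure contribute 0.074520, so
  P(low oil pressure | warning light, overheating coolant loop) = 0.074520 / 0.511600 ≈ 0.1457

Pr[low oil pressure | warning light] ≈ 0.1816; Pr[low oil pressure | warning light, overheating coolant loop] ≈ 0.1457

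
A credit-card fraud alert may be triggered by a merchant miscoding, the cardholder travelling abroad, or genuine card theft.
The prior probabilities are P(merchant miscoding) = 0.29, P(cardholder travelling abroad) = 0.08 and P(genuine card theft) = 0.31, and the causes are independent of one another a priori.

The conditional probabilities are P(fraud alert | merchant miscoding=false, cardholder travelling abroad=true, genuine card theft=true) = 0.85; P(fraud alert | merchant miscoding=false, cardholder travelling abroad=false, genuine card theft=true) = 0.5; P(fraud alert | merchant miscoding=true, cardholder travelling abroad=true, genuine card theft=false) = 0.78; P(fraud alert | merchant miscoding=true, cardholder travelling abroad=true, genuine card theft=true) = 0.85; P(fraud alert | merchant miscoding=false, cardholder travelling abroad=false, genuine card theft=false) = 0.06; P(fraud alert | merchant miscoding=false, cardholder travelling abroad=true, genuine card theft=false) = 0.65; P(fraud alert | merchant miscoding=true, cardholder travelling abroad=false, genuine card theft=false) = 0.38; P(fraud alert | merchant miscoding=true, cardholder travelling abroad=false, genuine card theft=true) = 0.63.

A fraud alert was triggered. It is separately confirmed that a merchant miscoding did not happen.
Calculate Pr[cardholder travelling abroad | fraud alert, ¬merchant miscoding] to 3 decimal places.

Pr[cardholder travelling abroad | fraud alert, ¬merchant miscoding] ≈ 0.240

By total probability over the 4 (cardholder travelling abroad, genuine card theft) configurations:
  P(fraud alert | ¬merchant miscoding) = 0.06*0.92*0.69 + 0.5*0.92*0.31 + 0.65*0.08*0.69 + 0.85*0.08*0.31
        = 0.038088 + 0.142600 + 0.035880 + 0.021080 = 0.237648
Configurations with cardholder travelling abroad contribute 0.056960, so
  P(cardholder travelling abroad | fraud alert, ¬merchant miscoding) = 0.056960 / 0.237648 ≈ 0.240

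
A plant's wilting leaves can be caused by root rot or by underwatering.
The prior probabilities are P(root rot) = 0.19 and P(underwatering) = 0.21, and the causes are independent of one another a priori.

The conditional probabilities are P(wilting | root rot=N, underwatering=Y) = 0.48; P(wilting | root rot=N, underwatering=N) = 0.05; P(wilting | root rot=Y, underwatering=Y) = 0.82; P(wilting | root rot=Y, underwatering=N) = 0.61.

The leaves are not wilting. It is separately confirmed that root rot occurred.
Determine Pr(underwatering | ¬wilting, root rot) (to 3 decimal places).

For the numerator, keep only underwatering=true terms: 0.18*0.21 = 0.037800
Normalizer over all consistent configurations: 0.39*0.79 + 0.18*0.21 = 0.345900
Posterior = 0.037800 / 0.345900 ≈ 0.109

Pr(underwatering | ¬wilting, root rot) ≈ 0.109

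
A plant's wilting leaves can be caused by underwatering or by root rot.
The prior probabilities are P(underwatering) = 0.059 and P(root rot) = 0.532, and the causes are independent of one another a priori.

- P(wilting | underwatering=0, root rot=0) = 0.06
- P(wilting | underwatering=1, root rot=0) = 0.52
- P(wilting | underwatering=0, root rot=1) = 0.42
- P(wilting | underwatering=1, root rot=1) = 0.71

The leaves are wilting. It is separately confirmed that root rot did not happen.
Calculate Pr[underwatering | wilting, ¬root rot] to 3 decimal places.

Numerator (weight on configurations with underwatering): 0.52*0.059 = 0.030680
The normalizing constant is 0.06*0.941 + 0.52*0.059 = 0.087140
P(underwatering | wilting, ¬root rot) = 0.030680/0.087140 ≈ 0.352

Pr[underwatering | wilting, ¬root rot] ≈ 0.352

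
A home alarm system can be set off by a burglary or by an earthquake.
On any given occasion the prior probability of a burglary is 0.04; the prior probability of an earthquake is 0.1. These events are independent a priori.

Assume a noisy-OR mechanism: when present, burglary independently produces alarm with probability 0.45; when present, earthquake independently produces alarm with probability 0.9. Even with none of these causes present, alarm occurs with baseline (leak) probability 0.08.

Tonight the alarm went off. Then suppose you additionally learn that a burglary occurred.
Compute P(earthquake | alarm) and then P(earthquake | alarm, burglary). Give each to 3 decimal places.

Under noisy-OR, P(alarm | causes) = 1 − (1−0.08)·∏(1−qᵢ) over the active causes.
Weight on earthquake=true, given the evidence: 0.087168 + 0.003798 = 0.090966
The normalizing constant is 0.08×0.96×0.9 + 0.908×0.96×0.1 + 0.494×0.04×0.9 + 0.9494×0.04×0.1 = 0.177870
P(earthquake | alarm) = 0.090966/0.177870 ≈ 0.511

Now condition on the additional information:
Weight on earthquake=true, given the evidence: 0.9494*0.1 = 0.094940
Normalizer over all consistent configurations: 0.494*0.9 + 0.9494*0.1 = 0.539540
Posterior = 0.094940 / 0.539540 ≈ 0.176

P(earthquake | alarm) ≈ 0.511; P(earthquake | alarm, burglary) ≈ 0.176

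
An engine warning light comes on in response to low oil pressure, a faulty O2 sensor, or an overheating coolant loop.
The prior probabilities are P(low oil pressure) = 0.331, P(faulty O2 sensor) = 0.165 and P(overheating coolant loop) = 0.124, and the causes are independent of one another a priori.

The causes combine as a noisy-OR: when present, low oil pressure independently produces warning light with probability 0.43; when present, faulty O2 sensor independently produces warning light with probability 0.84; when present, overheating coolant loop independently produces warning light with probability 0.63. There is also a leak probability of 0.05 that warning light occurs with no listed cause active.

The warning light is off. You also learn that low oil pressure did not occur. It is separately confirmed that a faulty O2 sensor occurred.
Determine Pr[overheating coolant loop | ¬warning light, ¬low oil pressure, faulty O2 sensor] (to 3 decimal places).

Under noisy-OR, P(warning light | causes) = 1 − (1−0.05)·∏(1−qᵢ) over the active causes.
Enumerate both values of overheating coolant loop and weight by the priors:
  P(¬warning light | ¬low oil pressure, faulty O2 sensor) = 0.152*0.876 + 0.05624*0.124
        = 0.133152 + 0.006974 = 0.140126
Configurations with overheating coolant loop contribute 0.006974, so
  P(overheating coolant loop | ¬warning light, ¬low oil pressure, faulty O2 sensor) = 0.006974 / 0.140126 ≈ 0.050

Pr[overheating coolant loop | ¬warning light, ¬low oil pressure, faulty O2 sensor] ≈ 0.050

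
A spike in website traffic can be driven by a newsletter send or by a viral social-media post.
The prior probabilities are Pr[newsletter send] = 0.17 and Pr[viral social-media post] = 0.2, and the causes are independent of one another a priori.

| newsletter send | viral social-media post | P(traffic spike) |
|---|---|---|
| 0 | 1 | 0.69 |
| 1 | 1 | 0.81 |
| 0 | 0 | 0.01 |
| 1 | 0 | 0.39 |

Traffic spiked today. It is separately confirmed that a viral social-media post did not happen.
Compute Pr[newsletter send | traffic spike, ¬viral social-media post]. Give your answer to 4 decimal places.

Pr[newsletter send | traffic spike, ¬viral social-media post] ≈ 0.8887

Numerator (weight on configurations with newsletter send): 0.39*0.17 = 0.066300
The normalizing constant is 0.01*0.83 + 0.39*0.17 = 0.074600
P(newsletter send | traffic spike, ¬viral social-media post) = 0.066300/0.074600 ≈ 0.8887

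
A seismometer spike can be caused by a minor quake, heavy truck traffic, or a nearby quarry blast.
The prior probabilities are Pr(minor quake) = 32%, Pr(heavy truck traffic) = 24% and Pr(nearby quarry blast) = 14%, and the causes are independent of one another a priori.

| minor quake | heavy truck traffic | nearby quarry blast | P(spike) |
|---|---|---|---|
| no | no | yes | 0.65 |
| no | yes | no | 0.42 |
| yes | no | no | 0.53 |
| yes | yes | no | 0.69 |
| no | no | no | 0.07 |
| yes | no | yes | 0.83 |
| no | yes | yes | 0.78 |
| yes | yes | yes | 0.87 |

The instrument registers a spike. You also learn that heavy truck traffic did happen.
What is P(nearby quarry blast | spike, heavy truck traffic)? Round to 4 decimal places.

P(nearby quarry blast | spike, heavy truck traffic) ≈ 0.2064

For the numerator, keep only nearby quarry blast=true terms: 0.074256 + 0.038976 = 0.113232
The normalizing constant is 0.42·0.68·0.86 + 0.78·0.68·0.14 + 0.69·0.32·0.86 + 0.87·0.32·0.14 = 0.548736
P(nearby quarry blast | spike, heavy truck traffic) = 0.113232/0.548736 ≈ 0.2064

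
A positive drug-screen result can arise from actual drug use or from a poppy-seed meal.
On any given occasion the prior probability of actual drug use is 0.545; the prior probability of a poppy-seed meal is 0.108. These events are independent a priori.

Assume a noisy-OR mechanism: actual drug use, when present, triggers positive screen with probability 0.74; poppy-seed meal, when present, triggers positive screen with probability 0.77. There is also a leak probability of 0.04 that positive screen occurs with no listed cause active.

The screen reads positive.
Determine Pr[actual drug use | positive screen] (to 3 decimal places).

Under noisy-OR, P(positive screen | causes) = 1 − (1−0.04)·∏(1−qᵢ) over the active causes.
P(positive screen) = 0.04×0.455×0.892 + 0.7792×0.455×0.108 + 0.7504×0.545×0.892 + 0.942592×0.545×0.108 = 0.016234 + 0.038290 + 0.364799 + 0.055481 = 0.474804
Of this, 0.420280 comes from 0.364799 + 0.055481 (the actual drug use=true cases).
So P(actual drug use | positive screen) = 0.420280/0.474804 ≈ 0.885.

Pr[actual drug use | positive screen] ≈ 0.885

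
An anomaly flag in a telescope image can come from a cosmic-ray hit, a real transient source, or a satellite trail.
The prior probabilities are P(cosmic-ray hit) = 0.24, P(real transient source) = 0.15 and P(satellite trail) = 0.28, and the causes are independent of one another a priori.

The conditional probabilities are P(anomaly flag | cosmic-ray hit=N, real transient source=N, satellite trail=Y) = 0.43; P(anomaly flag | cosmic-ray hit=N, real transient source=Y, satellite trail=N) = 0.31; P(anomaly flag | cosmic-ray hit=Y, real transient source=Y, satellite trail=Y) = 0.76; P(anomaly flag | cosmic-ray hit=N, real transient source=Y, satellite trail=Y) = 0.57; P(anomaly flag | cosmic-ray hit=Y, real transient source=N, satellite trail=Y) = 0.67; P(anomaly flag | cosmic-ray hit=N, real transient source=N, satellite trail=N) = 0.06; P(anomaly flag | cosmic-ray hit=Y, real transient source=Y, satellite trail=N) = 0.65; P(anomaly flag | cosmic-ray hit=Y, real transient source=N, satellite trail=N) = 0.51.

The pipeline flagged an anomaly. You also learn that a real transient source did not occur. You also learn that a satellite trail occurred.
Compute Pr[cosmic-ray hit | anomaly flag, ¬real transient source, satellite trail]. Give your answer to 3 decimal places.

Numerator (weight on configurations with cosmic-ray hit): 0.67·0.24 = 0.160800
Denominator P(anomaly flag | ¬real transient source, satellite trail): 0.43·0.76 + 0.67·0.24 = 0.487600
P(cosmic-ray hit | anomaly flag, ¬real transient source, satellite trail) = 0.160800/0.487600 ≈ 0.330

Pr[cosmic-ray hit | anomaly flag, ¬real transient source, satellite trail] ≈ 0.330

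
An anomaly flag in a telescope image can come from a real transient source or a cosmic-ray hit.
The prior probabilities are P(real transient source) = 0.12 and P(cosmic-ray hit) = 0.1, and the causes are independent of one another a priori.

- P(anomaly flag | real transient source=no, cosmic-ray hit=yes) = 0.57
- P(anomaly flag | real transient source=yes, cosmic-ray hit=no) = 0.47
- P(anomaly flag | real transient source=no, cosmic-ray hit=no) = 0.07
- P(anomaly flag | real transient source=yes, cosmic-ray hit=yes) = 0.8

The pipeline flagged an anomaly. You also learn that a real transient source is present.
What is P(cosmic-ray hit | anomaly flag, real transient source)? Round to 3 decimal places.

P(cosmic-ray hit | anomaly flag, real transient source) ≈ 0.159

Enumerate both values of cosmic-ray hit and weight by the priors:
  P(anomaly flag | real transient source) = 0.47·0.9 + 0.8·0.1
        = 0.423000 + 0.080000 = 0.503000
The terms with cosmic-ray hit present sum to 0.080000, so
  P(cosmic-ray hit | anomaly flag, real transient source) = 0.080000 / 0.503000 ≈ 0.159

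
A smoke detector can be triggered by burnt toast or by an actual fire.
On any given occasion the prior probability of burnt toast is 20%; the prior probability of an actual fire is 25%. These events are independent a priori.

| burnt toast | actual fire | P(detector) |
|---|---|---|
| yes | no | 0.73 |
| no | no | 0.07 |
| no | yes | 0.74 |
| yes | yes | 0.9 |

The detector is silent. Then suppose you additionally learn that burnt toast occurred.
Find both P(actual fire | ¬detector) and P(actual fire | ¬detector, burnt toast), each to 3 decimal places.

P(actual fire | ¬detector) ≈ 0.087; P(actual fire | ¬detector, burnt toast) ≈ 0.110

For the numerator, keep only actual fire=true terms: 0.052000 + 0.005000 = 0.057000
Normalizer over all consistent configurations: 0.93×0.8×0.75 + 0.26×0.8×0.25 + 0.27×0.2×0.75 + 0.1×0.2×0.25 = 0.655500
Posterior = 0.057000 / 0.655500 ≈ 0.087

With the extra evidence:
For the numerator, keep only actual fire=true terms: 0.1*0.25 = 0.025000
The normalizing constant is 0.27*0.75 + 0.1*0.25 = 0.227500
P(actual fire | ¬detector, burnt toast) = 0.025000/0.227500 ≈ 0.110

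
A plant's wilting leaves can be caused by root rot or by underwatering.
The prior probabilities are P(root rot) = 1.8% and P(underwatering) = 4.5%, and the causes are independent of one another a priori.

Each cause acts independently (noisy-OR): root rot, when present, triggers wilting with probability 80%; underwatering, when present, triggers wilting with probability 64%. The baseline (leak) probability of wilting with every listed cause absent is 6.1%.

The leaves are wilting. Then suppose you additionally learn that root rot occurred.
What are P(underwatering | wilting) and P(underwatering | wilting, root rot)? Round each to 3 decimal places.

Under noisy-OR, P(wilting | causes) = 1 − (1−0.061)·∏(1−qᵢ) over the active causes.
Enumerate the 4 (root rot, underwatering) configurations and weight by the priors:
  P(wilting) = 0.061*0.982*0.955 + 0.66196*0.982*0.045 + 0.8122*0.018*0.955 + 0.932392*0.018*0.045
        = 0.057206 + 0.029252 + 0.013962 + 0.000755 = 0.101175
Configurations with underwatering contribute 0.030007, so
  P(underwatering | wilting) = 0.030007 / 0.101175 ≈ 0.297

Now condition on the additional information:
Enumerate both values of underwatering and weight by the priors:
  P(wilting | root rot) = 0.8122*0.955 + 0.932392*0.045
        = 0.775651 + 0.041958 = 0.817609
The terms with underwatering present sum to 0.041958, so
  P(underwatering | wilting, root rot) = 0.041958 / 0.817609 ≈ 0.051
Conditioning on root rot lowers the posterior on underwatering: the classic explaining-away effect in a common-effect structure.

P(underwatering | wilting) ≈ 0.297; P(underwatering | wilting, root rot) ≈ 0.051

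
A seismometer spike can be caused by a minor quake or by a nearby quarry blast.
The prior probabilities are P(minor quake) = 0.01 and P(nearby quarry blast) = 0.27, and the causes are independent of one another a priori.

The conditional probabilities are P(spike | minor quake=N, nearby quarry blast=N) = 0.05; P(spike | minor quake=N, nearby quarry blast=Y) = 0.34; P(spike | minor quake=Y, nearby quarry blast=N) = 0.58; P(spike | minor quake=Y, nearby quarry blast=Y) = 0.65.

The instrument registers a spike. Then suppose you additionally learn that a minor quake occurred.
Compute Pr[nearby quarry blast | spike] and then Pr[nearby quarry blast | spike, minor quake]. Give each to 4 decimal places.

Sum P(spike|·) weighted by the priors over the 4 (minor quake, nearby quarry blast) configurations:
  P(spike) = 0.05*0.99*0.73 + 0.34*0.99*0.27 + 0.58*0.01*0.73 + 0.65*0.01*0.27
        = 0.036135 + 0.090882 + 0.004234 + 0.001755 = 0.133006
The terms with nearby quarry blast present sum to 0.092637, so
  P(nearby quarry blast | spike) = 0.092637 / 0.133006 ≈ 0.6965

With the extra evidence:
Enumerate both values of nearby quarry blast and weight by the priors:
  P(spike | minor quake) = 0.58×0.73 + 0.65×0.27
        = 0.423400 + 0.175500 = 0.598900
The terms with nearby quarry blast present sum to 0.175500, so
  P(nearby quarry blast | spike, minor quake) = 0.175500 / 0.598900 ≈ 0.2930
The drop from 0.6965 to 0.2930 is the explaining-away (discounting) effect.

Pr[nearby quarry blast | spike] ≈ 0.6965; Pr[nearby quarry blast | spike, minor quake] ≈ 0.2930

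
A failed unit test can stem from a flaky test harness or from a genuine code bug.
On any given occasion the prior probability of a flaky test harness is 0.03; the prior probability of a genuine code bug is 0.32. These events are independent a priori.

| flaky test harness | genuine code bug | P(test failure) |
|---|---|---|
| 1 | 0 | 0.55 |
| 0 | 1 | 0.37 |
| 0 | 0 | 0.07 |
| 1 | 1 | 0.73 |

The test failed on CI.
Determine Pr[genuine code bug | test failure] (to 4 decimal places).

Sum P(test failure|·) weighted by the priors over the 4 (flaky test harness, genuine code bug) configurations:
  P(test failure) = 0.07×0.97×0.68 + 0.37×0.97×0.32 + 0.55×0.03×0.68 + 0.73×0.03×0.32
        = 0.046172 + 0.114848 + 0.011220 + 0.007008 = 0.179248
Configurations with genuine code bug contribute 0.121856, so
  P(genuine code bug | test failure) = 0.121856 / 0.179248 ≈ 0.6798

Pr[genuine code bug | test failure] ≈ 0.6798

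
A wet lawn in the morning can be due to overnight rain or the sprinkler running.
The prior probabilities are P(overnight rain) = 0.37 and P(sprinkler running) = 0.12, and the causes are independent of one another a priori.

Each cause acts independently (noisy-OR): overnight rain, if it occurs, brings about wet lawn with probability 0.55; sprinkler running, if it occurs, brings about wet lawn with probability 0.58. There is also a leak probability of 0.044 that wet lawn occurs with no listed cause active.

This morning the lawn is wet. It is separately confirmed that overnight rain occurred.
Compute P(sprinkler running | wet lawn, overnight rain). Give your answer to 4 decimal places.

P(sprinkler running | wet lawn, overnight rain) ≈ 0.1639

Under noisy-OR, P(wet lawn | causes) = 1 − (1−0.044)·∏(1−qᵢ) over the active causes.
P(wet lawn | overnight rain) = 0.5698·0.88 + 0.819316·0.12 = 0.501424 + 0.098318 = 0.599742
Of this, 0.098318 comes from 0.819316·0.12 (the sprinkler running=true cases).
P(sprinkler running | wet lawn, overnight rain) = 0.098318 / 0.599742 ≈ 0.1639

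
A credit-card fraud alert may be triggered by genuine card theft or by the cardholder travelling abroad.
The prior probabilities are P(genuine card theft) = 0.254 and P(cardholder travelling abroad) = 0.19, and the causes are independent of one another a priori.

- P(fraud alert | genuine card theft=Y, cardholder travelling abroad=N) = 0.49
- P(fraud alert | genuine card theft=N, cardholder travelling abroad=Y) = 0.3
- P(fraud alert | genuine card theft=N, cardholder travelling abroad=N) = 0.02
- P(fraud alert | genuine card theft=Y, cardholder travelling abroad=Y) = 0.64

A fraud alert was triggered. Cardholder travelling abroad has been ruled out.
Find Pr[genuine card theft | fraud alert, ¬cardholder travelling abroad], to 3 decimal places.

P(fraud alert | ¬cardholder travelling abroad) = 0.02*0.746 + 0.49*0.254 = 0.014920 + 0.124460 = 0.139380
Of this, 0.124460 comes from 0.49*0.254 (the genuine card theft=true cases).
So P(genuine card theft | fraud alert, ¬cardholder travelling abroad) = 0.124460/0.139380 ≈ 0.893.

Pr[genuine card theft | fraud alert, ¬cardholder travelling abroad] ≈ 0.893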